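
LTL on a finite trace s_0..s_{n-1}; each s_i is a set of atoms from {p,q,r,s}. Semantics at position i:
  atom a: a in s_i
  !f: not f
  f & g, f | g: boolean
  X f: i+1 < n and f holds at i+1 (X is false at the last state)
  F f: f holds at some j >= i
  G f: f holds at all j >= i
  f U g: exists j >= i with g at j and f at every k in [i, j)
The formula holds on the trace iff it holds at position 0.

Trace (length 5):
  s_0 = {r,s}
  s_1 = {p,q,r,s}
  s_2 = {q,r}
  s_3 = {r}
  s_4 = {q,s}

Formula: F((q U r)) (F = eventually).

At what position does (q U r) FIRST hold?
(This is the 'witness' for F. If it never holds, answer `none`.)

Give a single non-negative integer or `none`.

s_0={r,s}: (q U r)=True q=False r=True
s_1={p,q,r,s}: (q U r)=True q=True r=True
s_2={q,r}: (q U r)=True q=True r=True
s_3={r}: (q U r)=True q=False r=True
s_4={q,s}: (q U r)=False q=True r=False
F((q U r)) holds; first witness at position 0.

Answer: 0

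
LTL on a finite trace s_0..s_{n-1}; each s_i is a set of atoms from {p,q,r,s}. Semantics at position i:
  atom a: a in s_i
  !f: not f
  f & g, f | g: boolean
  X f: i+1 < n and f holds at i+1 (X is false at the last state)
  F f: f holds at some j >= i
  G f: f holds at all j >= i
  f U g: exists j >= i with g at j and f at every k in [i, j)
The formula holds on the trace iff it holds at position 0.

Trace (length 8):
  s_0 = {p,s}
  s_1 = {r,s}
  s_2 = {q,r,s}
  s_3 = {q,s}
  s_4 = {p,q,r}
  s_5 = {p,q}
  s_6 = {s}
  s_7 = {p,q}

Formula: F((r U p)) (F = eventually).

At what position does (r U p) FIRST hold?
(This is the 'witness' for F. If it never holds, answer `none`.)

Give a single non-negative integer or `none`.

s_0={p,s}: (r U p)=True r=False p=True
s_1={r,s}: (r U p)=False r=True p=False
s_2={q,r,s}: (r U p)=False r=True p=False
s_3={q,s}: (r U p)=False r=False p=False
s_4={p,q,r}: (r U p)=True r=True p=True
s_5={p,q}: (r U p)=True r=False p=True
s_6={s}: (r U p)=False r=False p=False
s_7={p,q}: (r U p)=True r=False p=True
F((r U p)) holds; first witness at position 0.

Answer: 0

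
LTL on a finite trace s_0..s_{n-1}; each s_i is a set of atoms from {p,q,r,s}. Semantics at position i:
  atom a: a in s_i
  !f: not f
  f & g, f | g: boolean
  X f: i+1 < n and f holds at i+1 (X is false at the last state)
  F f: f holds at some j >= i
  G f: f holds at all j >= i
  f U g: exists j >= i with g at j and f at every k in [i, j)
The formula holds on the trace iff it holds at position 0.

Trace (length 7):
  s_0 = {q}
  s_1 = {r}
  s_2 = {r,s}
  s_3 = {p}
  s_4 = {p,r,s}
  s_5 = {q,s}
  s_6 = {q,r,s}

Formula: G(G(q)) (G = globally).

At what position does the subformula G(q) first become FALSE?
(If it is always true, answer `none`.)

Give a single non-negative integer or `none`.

Answer: 0

Derivation:
s_0={q}: G(q)=False q=True
s_1={r}: G(q)=False q=False
s_2={r,s}: G(q)=False q=False
s_3={p}: G(q)=False q=False
s_4={p,r,s}: G(q)=False q=False
s_5={q,s}: G(q)=True q=True
s_6={q,r,s}: G(q)=True q=True
G(G(q)) holds globally = False
First violation at position 0.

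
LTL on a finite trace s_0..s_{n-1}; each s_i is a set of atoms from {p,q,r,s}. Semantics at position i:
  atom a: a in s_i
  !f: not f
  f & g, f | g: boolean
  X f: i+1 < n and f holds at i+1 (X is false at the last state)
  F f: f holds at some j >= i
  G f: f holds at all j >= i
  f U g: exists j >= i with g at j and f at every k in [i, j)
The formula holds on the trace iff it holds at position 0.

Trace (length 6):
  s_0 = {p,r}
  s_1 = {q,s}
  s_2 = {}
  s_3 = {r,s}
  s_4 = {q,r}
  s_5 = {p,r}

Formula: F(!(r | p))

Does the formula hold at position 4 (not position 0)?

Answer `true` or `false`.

Answer: false

Derivation:
s_0={p,r}: F(!(r | p))=True !(r | p)=False (r | p)=True r=True p=True
s_1={q,s}: F(!(r | p))=True !(r | p)=True (r | p)=False r=False p=False
s_2={}: F(!(r | p))=True !(r | p)=True (r | p)=False r=False p=False
s_3={r,s}: F(!(r | p))=False !(r | p)=False (r | p)=True r=True p=False
s_4={q,r}: F(!(r | p))=False !(r | p)=False (r | p)=True r=True p=False
s_5={p,r}: F(!(r | p))=False !(r | p)=False (r | p)=True r=True p=True
Evaluating at position 4: result = False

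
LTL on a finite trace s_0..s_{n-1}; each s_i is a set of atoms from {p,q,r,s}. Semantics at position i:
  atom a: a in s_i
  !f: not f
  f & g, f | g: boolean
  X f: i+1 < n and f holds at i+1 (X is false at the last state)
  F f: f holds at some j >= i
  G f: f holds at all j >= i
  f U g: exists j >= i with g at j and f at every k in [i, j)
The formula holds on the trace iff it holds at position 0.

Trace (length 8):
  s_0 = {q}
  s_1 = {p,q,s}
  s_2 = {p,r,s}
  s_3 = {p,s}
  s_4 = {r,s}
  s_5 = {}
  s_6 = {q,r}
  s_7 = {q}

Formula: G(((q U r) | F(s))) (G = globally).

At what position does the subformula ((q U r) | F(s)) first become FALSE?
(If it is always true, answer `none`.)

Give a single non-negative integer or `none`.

Answer: 5

Derivation:
s_0={q}: ((q U r) | F(s))=True (q U r)=True q=True r=False F(s)=True s=False
s_1={p,q,s}: ((q U r) | F(s))=True (q U r)=True q=True r=False F(s)=True s=True
s_2={p,r,s}: ((q U r) | F(s))=True (q U r)=True q=False r=True F(s)=True s=True
s_3={p,s}: ((q U r) | F(s))=True (q U r)=False q=False r=False F(s)=True s=True
s_4={r,s}: ((q U r) | F(s))=True (q U r)=True q=False r=True F(s)=True s=True
s_5={}: ((q U r) | F(s))=False (q U r)=False q=False r=False F(s)=False s=False
s_6={q,r}: ((q U r) | F(s))=True (q U r)=True q=True r=True F(s)=False s=False
s_7={q}: ((q U r) | F(s))=False (q U r)=False q=True r=False F(s)=False s=False
G(((q U r) | F(s))) holds globally = False
First violation at position 5.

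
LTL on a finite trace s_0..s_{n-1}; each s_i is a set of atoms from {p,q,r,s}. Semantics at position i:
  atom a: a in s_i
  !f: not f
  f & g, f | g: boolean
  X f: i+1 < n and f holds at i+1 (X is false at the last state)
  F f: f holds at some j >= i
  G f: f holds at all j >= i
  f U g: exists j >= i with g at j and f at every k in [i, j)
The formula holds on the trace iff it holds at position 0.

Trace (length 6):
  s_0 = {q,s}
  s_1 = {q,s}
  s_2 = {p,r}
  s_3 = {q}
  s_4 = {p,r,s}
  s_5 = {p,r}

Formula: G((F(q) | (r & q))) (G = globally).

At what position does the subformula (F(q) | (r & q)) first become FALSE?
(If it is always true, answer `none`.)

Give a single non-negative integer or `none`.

s_0={q,s}: (F(q) | (r & q))=True F(q)=True q=True (r & q)=False r=False
s_1={q,s}: (F(q) | (r & q))=True F(q)=True q=True (r & q)=False r=False
s_2={p,r}: (F(q) | (r & q))=True F(q)=True q=False (r & q)=False r=True
s_3={q}: (F(q) | (r & q))=True F(q)=True q=True (r & q)=False r=False
s_4={p,r,s}: (F(q) | (r & q))=False F(q)=False q=False (r & q)=False r=True
s_5={p,r}: (F(q) | (r & q))=False F(q)=False q=False (r & q)=False r=True
G((F(q) | (r & q))) holds globally = False
First violation at position 4.

Answer: 4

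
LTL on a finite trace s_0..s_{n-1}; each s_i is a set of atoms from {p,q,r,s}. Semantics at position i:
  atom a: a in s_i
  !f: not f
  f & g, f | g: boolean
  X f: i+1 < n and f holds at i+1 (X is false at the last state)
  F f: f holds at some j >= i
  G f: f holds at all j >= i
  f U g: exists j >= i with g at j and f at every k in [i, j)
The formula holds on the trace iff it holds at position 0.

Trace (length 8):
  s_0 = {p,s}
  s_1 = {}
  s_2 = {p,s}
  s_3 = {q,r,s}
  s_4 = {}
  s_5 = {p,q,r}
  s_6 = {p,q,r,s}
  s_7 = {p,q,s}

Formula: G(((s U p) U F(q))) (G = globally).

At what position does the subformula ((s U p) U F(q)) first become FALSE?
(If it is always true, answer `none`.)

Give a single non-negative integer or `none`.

s_0={p,s}: ((s U p) U F(q))=True (s U p)=True s=True p=True F(q)=True q=False
s_1={}: ((s U p) U F(q))=True (s U p)=False s=False p=False F(q)=True q=False
s_2={p,s}: ((s U p) U F(q))=True (s U p)=True s=True p=True F(q)=True q=False
s_3={q,r,s}: ((s U p) U F(q))=True (s U p)=False s=True p=False F(q)=True q=True
s_4={}: ((s U p) U F(q))=True (s U p)=False s=False p=False F(q)=True q=False
s_5={p,q,r}: ((s U p) U F(q))=True (s U p)=True s=False p=True F(q)=True q=True
s_6={p,q,r,s}: ((s U p) U F(q))=True (s U p)=True s=True p=True F(q)=True q=True
s_7={p,q,s}: ((s U p) U F(q))=True (s U p)=True s=True p=True F(q)=True q=True
G(((s U p) U F(q))) holds globally = True
No violation — formula holds at every position.

Answer: none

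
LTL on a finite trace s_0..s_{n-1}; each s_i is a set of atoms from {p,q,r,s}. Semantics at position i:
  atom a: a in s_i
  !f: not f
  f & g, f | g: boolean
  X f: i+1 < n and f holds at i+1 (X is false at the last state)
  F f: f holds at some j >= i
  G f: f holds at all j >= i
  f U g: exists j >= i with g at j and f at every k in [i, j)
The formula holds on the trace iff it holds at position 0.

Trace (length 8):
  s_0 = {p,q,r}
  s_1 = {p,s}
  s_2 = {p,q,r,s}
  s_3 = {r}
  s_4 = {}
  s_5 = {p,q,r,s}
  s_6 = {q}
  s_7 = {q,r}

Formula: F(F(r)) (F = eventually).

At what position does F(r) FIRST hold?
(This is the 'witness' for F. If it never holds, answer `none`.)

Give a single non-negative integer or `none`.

Answer: 0

Derivation:
s_0={p,q,r}: F(r)=True r=True
s_1={p,s}: F(r)=True r=False
s_2={p,q,r,s}: F(r)=True r=True
s_3={r}: F(r)=True r=True
s_4={}: F(r)=True r=False
s_5={p,q,r,s}: F(r)=True r=True
s_6={q}: F(r)=True r=False
s_7={q,r}: F(r)=True r=True
F(F(r)) holds; first witness at position 0.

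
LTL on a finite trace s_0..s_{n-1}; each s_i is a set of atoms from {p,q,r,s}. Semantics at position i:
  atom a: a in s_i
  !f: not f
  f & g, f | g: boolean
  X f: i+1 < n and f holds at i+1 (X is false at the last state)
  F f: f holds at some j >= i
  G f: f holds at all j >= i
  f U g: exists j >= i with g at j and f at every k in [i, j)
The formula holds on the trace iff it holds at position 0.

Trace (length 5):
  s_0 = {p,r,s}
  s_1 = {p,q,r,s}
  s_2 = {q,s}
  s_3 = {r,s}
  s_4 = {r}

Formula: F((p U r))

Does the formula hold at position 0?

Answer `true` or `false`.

Answer: true

Derivation:
s_0={p,r,s}: F((p U r))=True (p U r)=True p=True r=True
s_1={p,q,r,s}: F((p U r))=True (p U r)=True p=True r=True
s_2={q,s}: F((p U r))=True (p U r)=False p=False r=False
s_3={r,s}: F((p U r))=True (p U r)=True p=False r=True
s_4={r}: F((p U r))=True (p U r)=True p=False r=True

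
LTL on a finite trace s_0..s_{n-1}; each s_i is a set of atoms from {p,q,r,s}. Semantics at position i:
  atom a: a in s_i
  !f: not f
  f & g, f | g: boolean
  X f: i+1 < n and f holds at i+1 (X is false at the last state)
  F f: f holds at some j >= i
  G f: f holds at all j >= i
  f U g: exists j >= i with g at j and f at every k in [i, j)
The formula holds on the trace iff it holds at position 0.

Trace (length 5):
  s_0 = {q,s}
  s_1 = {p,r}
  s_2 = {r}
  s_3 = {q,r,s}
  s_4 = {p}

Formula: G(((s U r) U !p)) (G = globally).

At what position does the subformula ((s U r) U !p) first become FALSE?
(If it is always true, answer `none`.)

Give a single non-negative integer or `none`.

Answer: 4

Derivation:
s_0={q,s}: ((s U r) U !p)=True (s U r)=True s=True r=False !p=True p=False
s_1={p,r}: ((s U r) U !p)=True (s U r)=True s=False r=True !p=False p=True
s_2={r}: ((s U r) U !p)=True (s U r)=True s=False r=True !p=True p=False
s_3={q,r,s}: ((s U r) U !p)=True (s U r)=True s=True r=True !p=True p=False
s_4={p}: ((s U r) U !p)=False (s U r)=False s=False r=False !p=False p=True
G(((s U r) U !p)) holds globally = False
First violation at position 4.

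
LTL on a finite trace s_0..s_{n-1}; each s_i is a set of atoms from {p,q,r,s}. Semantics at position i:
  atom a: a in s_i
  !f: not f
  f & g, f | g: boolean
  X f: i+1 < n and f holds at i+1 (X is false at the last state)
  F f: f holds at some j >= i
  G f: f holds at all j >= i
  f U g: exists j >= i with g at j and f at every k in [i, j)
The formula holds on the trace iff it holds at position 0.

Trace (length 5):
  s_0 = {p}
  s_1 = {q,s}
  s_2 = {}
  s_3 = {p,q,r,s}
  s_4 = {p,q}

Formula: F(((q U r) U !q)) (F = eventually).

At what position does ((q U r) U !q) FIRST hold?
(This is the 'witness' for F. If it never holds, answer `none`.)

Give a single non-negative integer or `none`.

Answer: 0

Derivation:
s_0={p}: ((q U r) U !q)=True (q U r)=False q=False r=False !q=True
s_1={q,s}: ((q U r) U !q)=False (q U r)=False q=True r=False !q=False
s_2={}: ((q U r) U !q)=True (q U r)=False q=False r=False !q=True
s_3={p,q,r,s}: ((q U r) U !q)=False (q U r)=True q=True r=True !q=False
s_4={p,q}: ((q U r) U !q)=False (q U r)=False q=True r=False !q=False
F(((q U r) U !q)) holds; first witness at position 0.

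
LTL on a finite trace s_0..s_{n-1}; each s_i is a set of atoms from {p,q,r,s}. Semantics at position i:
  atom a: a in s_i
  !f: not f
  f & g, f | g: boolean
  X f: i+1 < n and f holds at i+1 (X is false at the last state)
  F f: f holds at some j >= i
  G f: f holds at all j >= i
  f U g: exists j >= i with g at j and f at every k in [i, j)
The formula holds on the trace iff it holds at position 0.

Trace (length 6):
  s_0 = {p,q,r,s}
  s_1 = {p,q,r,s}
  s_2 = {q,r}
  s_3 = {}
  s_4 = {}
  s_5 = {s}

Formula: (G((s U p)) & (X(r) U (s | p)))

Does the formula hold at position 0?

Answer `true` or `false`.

s_0={p,q,r,s}: (G((s U p)) & (X(r) U (s | p)))=False G((s U p))=False (s U p)=True s=True p=True (X(r) U (s | p))=True X(r)=True r=True (s | p)=True
s_1={p,q,r,s}: (G((s U p)) & (X(r) U (s | p)))=False G((s U p))=False (s U p)=True s=True p=True (X(r) U (s | p))=True X(r)=True r=True (s | p)=True
s_2={q,r}: (G((s U p)) & (X(r) U (s | p)))=False G((s U p))=False (s U p)=False s=False p=False (X(r) U (s | p))=False X(r)=False r=True (s | p)=False
s_3={}: (G((s U p)) & (X(r) U (s | p)))=False G((s U p))=False (s U p)=False s=False p=False (X(r) U (s | p))=False X(r)=False r=False (s | p)=False
s_4={}: (G((s U p)) & (X(r) U (s | p)))=False G((s U p))=False (s U p)=False s=False p=False (X(r) U (s | p))=False X(r)=False r=False (s | p)=False
s_5={s}: (G((s U p)) & (X(r) U (s | p)))=False G((s U p))=False (s U p)=False s=True p=False (X(r) U (s | p))=True X(r)=False r=False (s | p)=True

Answer: false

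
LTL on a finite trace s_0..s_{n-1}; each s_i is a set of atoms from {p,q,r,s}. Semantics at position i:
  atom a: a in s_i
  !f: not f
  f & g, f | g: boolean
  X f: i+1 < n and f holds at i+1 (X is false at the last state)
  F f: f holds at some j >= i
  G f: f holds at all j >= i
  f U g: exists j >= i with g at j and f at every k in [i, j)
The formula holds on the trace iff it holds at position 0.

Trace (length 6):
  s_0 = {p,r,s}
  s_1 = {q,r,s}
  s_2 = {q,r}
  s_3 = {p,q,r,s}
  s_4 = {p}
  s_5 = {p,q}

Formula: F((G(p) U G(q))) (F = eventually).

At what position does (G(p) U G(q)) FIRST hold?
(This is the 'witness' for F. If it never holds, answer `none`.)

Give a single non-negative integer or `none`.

s_0={p,r,s}: (G(p) U G(q))=False G(p)=False p=True G(q)=False q=False
s_1={q,r,s}: (G(p) U G(q))=False G(p)=False p=False G(q)=False q=True
s_2={q,r}: (G(p) U G(q))=False G(p)=False p=False G(q)=False q=True
s_3={p,q,r,s}: (G(p) U G(q))=True G(p)=True p=True G(q)=False q=True
s_4={p}: (G(p) U G(q))=True G(p)=True p=True G(q)=False q=False
s_5={p,q}: (G(p) U G(q))=True G(p)=True p=True G(q)=True q=True
F((G(p) U G(q))) holds; first witness at position 3.

Answer: 3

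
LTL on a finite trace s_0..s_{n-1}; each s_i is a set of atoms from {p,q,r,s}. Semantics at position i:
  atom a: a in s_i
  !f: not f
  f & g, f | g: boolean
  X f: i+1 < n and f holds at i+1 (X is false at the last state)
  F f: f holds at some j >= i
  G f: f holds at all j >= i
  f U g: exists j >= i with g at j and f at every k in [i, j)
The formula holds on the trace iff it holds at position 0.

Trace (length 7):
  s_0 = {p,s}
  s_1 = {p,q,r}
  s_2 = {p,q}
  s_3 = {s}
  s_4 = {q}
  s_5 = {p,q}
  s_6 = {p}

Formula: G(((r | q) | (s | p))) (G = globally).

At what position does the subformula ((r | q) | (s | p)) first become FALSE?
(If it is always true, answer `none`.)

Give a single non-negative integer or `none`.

Answer: none

Derivation:
s_0={p,s}: ((r | q) | (s | p))=True (r | q)=False r=False q=False (s | p)=True s=True p=True
s_1={p,q,r}: ((r | q) | (s | p))=True (r | q)=True r=True q=True (s | p)=True s=False p=True
s_2={p,q}: ((r | q) | (s | p))=True (r | q)=True r=False q=True (s | p)=True s=False p=True
s_3={s}: ((r | q) | (s | p))=True (r | q)=False r=False q=False (s | p)=True s=True p=False
s_4={q}: ((r | q) | (s | p))=True (r | q)=True r=False q=True (s | p)=False s=False p=False
s_5={p,q}: ((r | q) | (s | p))=True (r | q)=True r=False q=True (s | p)=True s=False p=True
s_6={p}: ((r | q) | (s | p))=True (r | q)=False r=False q=False (s | p)=True s=False p=True
G(((r | q) | (s | p))) holds globally = True
No violation — formula holds at every position.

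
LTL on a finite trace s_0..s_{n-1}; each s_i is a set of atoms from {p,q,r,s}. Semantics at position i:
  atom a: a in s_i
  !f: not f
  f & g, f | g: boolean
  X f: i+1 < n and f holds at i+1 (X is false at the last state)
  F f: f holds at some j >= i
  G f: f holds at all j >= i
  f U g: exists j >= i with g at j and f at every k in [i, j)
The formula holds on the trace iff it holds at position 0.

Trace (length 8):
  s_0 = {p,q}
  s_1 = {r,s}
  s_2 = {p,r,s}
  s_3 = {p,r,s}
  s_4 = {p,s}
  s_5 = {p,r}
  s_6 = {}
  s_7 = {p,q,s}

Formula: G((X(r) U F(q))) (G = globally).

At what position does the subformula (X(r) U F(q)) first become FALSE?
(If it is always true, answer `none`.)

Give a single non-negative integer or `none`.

Answer: none

Derivation:
s_0={p,q}: (X(r) U F(q))=True X(r)=True r=False F(q)=True q=True
s_1={r,s}: (X(r) U F(q))=True X(r)=True r=True F(q)=True q=False
s_2={p,r,s}: (X(r) U F(q))=True X(r)=True r=True F(q)=True q=False
s_3={p,r,s}: (X(r) U F(q))=True X(r)=False r=True F(q)=True q=False
s_4={p,s}: (X(r) U F(q))=True X(r)=True r=False F(q)=True q=False
s_5={p,r}: (X(r) U F(q))=True X(r)=False r=True F(q)=True q=False
s_6={}: (X(r) U F(q))=True X(r)=False r=False F(q)=True q=False
s_7={p,q,s}: (X(r) U F(q))=True X(r)=False r=False F(q)=True q=True
G((X(r) U F(q))) holds globally = True
No violation — formula holds at every position.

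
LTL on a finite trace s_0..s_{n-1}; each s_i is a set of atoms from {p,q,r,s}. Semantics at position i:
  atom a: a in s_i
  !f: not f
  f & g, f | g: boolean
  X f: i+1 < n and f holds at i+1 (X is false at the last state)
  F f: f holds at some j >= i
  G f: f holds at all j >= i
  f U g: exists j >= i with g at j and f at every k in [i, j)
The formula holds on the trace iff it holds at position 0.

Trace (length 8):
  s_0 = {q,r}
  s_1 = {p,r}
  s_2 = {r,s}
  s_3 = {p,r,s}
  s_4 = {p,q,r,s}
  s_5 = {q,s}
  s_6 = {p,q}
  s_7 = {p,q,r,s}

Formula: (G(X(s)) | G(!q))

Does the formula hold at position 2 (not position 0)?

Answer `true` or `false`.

Answer: false

Derivation:
s_0={q,r}: (G(X(s)) | G(!q))=False G(X(s))=False X(s)=False s=False G(!q)=False !q=False q=True
s_1={p,r}: (G(X(s)) | G(!q))=False G(X(s))=False X(s)=True s=False G(!q)=False !q=True q=False
s_2={r,s}: (G(X(s)) | G(!q))=False G(X(s))=False X(s)=True s=True G(!q)=False !q=True q=False
s_3={p,r,s}: (G(X(s)) | G(!q))=False G(X(s))=False X(s)=True s=True G(!q)=False !q=True q=False
s_4={p,q,r,s}: (G(X(s)) | G(!q))=False G(X(s))=False X(s)=True s=True G(!q)=False !q=False q=True
s_5={q,s}: (G(X(s)) | G(!q))=False G(X(s))=False X(s)=False s=True G(!q)=False !q=False q=True
s_6={p,q}: (G(X(s)) | G(!q))=False G(X(s))=False X(s)=True s=False G(!q)=False !q=False q=True
s_7={p,q,r,s}: (G(X(s)) | G(!q))=False G(X(s))=False X(s)=False s=True G(!q)=False !q=False q=True
Evaluating at position 2: result = False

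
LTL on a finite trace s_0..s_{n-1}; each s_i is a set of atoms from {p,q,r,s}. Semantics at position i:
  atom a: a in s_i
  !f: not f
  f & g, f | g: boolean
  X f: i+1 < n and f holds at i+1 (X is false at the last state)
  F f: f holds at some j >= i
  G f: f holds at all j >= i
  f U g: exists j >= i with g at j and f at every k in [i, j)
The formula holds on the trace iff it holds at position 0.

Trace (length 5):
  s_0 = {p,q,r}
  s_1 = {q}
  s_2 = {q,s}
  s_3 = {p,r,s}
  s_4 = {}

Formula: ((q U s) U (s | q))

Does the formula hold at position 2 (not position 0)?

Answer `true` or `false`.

s_0={p,q,r}: ((q U s) U (s | q))=True (q U s)=True q=True s=False (s | q)=True
s_1={q}: ((q U s) U (s | q))=True (q U s)=True q=True s=False (s | q)=True
s_2={q,s}: ((q U s) U (s | q))=True (q U s)=True q=True s=True (s | q)=True
s_3={p,r,s}: ((q U s) U (s | q))=True (q U s)=True q=False s=True (s | q)=True
s_4={}: ((q U s) U (s | q))=False (q U s)=False q=False s=False (s | q)=False
Evaluating at position 2: result = True

Answer: true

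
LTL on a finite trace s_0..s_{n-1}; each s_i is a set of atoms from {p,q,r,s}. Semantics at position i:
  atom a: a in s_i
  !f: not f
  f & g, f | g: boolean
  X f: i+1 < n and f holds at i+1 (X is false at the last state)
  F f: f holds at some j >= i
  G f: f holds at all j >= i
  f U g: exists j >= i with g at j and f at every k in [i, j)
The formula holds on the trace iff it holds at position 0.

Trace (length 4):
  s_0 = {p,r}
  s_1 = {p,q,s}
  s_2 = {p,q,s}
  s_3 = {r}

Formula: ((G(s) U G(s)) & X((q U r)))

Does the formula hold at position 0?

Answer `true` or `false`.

s_0={p,r}: ((G(s) U G(s)) & X((q U r)))=False (G(s) U G(s))=False G(s)=False s=False X((q U r))=True (q U r)=True q=False r=True
s_1={p,q,s}: ((G(s) U G(s)) & X((q U r)))=False (G(s) U G(s))=False G(s)=False s=True X((q U r))=True (q U r)=True q=True r=False
s_2={p,q,s}: ((G(s) U G(s)) & X((q U r)))=False (G(s) U G(s))=False G(s)=False s=True X((q U r))=True (q U r)=True q=True r=False
s_3={r}: ((G(s) U G(s)) & X((q U r)))=False (G(s) U G(s))=False G(s)=False s=False X((q U r))=False (q U r)=True q=False r=True

Answer: false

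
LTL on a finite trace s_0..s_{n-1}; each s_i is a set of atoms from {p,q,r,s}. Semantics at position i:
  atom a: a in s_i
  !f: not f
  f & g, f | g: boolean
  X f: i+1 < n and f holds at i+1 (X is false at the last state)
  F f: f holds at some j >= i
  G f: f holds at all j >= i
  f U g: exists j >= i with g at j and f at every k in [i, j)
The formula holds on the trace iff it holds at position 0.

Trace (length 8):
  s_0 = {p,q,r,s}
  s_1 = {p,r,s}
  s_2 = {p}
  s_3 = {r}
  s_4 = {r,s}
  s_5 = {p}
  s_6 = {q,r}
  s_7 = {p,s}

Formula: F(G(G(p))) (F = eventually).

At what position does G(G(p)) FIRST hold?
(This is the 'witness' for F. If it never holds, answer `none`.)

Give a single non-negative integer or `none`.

Answer: 7

Derivation:
s_0={p,q,r,s}: G(G(p))=False G(p)=False p=True
s_1={p,r,s}: G(G(p))=False G(p)=False p=True
s_2={p}: G(G(p))=False G(p)=False p=True
s_3={r}: G(G(p))=False G(p)=False p=False
s_4={r,s}: G(G(p))=False G(p)=False p=False
s_5={p}: G(G(p))=False G(p)=False p=True
s_6={q,r}: G(G(p))=False G(p)=False p=False
s_7={p,s}: G(G(p))=True G(p)=True p=True
F(G(G(p))) holds; first witness at position 7.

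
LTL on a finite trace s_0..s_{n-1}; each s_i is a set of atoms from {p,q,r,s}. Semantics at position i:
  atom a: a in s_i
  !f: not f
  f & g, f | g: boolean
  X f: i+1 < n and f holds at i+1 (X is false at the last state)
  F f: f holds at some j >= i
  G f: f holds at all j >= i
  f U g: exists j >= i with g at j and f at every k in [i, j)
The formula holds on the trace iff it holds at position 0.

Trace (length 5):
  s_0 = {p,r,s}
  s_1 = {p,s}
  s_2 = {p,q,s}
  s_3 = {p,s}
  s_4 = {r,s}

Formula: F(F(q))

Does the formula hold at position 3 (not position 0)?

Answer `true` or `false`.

Answer: false

Derivation:
s_0={p,r,s}: F(F(q))=True F(q)=True q=False
s_1={p,s}: F(F(q))=True F(q)=True q=False
s_2={p,q,s}: F(F(q))=True F(q)=True q=True
s_3={p,s}: F(F(q))=False F(q)=False q=False
s_4={r,s}: F(F(q))=False F(q)=False q=False
Evaluating at position 3: result = False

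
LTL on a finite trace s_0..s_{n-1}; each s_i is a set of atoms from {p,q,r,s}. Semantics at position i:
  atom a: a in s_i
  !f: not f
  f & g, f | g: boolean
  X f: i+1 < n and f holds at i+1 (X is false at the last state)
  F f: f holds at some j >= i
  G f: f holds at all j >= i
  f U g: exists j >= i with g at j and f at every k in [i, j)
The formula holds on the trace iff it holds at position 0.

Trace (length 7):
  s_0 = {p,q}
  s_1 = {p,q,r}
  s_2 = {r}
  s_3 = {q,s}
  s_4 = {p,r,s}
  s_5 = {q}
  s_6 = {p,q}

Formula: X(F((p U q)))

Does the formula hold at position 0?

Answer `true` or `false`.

s_0={p,q}: X(F((p U q)))=True F((p U q))=True (p U q)=True p=True q=True
s_1={p,q,r}: X(F((p U q)))=True F((p U q))=True (p U q)=True p=True q=True
s_2={r}: X(F((p U q)))=True F((p U q))=True (p U q)=False p=False q=False
s_3={q,s}: X(F((p U q)))=True F((p U q))=True (p U q)=True p=False q=True
s_4={p,r,s}: X(F((p U q)))=True F((p U q))=True (p U q)=True p=True q=False
s_5={q}: X(F((p U q)))=True F((p U q))=True (p U q)=True p=False q=True
s_6={p,q}: X(F((p U q)))=False F((p U q))=True (p U q)=True p=True q=True

Answer: true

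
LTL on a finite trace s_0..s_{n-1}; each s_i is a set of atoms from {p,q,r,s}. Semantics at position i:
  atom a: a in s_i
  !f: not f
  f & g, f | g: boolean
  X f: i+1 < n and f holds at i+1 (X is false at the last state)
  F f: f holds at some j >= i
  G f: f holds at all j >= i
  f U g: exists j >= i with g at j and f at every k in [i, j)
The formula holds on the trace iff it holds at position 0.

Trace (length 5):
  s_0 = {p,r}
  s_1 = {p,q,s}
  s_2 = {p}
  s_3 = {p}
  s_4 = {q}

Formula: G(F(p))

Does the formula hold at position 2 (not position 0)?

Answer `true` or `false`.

Answer: false

Derivation:
s_0={p,r}: G(F(p))=False F(p)=True p=True
s_1={p,q,s}: G(F(p))=False F(p)=True p=True
s_2={p}: G(F(p))=False F(p)=True p=True
s_3={p}: G(F(p))=False F(p)=True p=True
s_4={q}: G(F(p))=False F(p)=False p=False
Evaluating at position 2: result = False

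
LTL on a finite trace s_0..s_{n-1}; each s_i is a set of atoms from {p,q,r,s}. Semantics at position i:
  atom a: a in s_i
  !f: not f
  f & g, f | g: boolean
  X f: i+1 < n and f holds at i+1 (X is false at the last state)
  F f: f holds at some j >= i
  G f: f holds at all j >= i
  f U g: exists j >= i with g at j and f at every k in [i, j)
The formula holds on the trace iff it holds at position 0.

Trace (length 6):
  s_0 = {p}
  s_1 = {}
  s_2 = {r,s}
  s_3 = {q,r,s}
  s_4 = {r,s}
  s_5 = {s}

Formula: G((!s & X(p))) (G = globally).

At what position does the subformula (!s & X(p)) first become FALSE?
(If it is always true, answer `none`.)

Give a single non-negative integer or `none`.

Answer: 0

Derivation:
s_0={p}: (!s & X(p))=False !s=True s=False X(p)=False p=True
s_1={}: (!s & X(p))=False !s=True s=False X(p)=False p=False
s_2={r,s}: (!s & X(p))=False !s=False s=True X(p)=False p=False
s_3={q,r,s}: (!s & X(p))=False !s=False s=True X(p)=False p=False
s_4={r,s}: (!s & X(p))=False !s=False s=True X(p)=False p=False
s_5={s}: (!s & X(p))=False !s=False s=True X(p)=False p=False
G((!s & X(p))) holds globally = False
First violation at position 0.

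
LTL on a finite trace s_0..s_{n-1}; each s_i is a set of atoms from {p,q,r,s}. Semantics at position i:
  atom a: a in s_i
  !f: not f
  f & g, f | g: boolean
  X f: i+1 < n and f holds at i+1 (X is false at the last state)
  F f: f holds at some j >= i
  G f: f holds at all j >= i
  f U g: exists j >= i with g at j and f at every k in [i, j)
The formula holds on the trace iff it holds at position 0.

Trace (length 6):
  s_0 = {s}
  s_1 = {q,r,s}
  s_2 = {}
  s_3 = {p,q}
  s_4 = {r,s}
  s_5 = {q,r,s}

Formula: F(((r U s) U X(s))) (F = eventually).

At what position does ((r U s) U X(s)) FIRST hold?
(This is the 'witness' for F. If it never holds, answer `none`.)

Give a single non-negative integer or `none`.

s_0={s}: ((r U s) U X(s))=True (r U s)=True r=False s=True X(s)=True
s_1={q,r,s}: ((r U s) U X(s))=False (r U s)=True r=True s=True X(s)=False
s_2={}: ((r U s) U X(s))=False (r U s)=False r=False s=False X(s)=False
s_3={p,q}: ((r U s) U X(s))=True (r U s)=False r=False s=False X(s)=True
s_4={r,s}: ((r U s) U X(s))=True (r U s)=True r=True s=True X(s)=True
s_5={q,r,s}: ((r U s) U X(s))=False (r U s)=True r=True s=True X(s)=False
F(((r U s) U X(s))) holds; first witness at position 0.

Answer: 0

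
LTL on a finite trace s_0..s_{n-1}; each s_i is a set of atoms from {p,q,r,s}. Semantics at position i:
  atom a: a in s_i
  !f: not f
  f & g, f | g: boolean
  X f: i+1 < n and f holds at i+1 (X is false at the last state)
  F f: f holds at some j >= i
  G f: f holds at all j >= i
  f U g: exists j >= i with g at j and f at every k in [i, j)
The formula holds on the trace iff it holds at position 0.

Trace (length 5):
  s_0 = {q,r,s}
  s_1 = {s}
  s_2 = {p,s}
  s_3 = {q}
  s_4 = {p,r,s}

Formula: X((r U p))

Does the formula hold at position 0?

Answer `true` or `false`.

s_0={q,r,s}: X((r U p))=False (r U p)=False r=True p=False
s_1={s}: X((r U p))=True (r U p)=False r=False p=False
s_2={p,s}: X((r U p))=False (r U p)=True r=False p=True
s_3={q}: X((r U p))=True (r U p)=False r=False p=False
s_4={p,r,s}: X((r U p))=False (r U p)=True r=True p=True

Answer: false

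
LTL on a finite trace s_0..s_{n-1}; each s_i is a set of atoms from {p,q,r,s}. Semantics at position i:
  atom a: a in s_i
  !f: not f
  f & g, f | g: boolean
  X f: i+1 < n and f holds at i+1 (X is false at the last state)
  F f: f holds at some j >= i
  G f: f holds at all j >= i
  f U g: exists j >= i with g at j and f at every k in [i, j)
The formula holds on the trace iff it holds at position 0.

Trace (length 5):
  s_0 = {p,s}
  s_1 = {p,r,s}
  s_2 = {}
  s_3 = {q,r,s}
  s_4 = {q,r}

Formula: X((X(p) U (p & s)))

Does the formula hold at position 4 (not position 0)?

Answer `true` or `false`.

Answer: false

Derivation:
s_0={p,s}: X((X(p) U (p & s)))=True (X(p) U (p & s))=True X(p)=True p=True (p & s)=True s=True
s_1={p,r,s}: X((X(p) U (p & s)))=False (X(p) U (p & s))=True X(p)=False p=True (p & s)=True s=True
s_2={}: X((X(p) U (p & s)))=False (X(p) U (p & s))=False X(p)=False p=False (p & s)=False s=False
s_3={q,r,s}: X((X(p) U (p & s)))=False (X(p) U (p & s))=False X(p)=False p=False (p & s)=False s=True
s_4={q,r}: X((X(p) U (p & s)))=False (X(p) U (p & s))=False X(p)=False p=False (p & s)=False s=False
Evaluating at position 4: result = False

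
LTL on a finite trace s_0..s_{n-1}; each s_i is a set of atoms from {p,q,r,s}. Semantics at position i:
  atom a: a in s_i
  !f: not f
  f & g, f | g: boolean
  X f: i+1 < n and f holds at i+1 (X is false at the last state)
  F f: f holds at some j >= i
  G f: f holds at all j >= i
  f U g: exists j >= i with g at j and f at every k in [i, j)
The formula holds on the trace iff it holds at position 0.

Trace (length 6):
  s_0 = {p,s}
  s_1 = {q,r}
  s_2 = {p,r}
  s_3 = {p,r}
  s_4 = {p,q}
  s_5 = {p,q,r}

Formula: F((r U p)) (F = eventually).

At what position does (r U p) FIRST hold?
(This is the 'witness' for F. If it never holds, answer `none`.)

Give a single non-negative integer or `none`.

s_0={p,s}: (r U p)=True r=False p=True
s_1={q,r}: (r U p)=True r=True p=False
s_2={p,r}: (r U p)=True r=True p=True
s_3={p,r}: (r U p)=True r=True p=True
s_4={p,q}: (r U p)=True r=False p=True
s_5={p,q,r}: (r U p)=True r=True p=True
F((r U p)) holds; first witness at position 0.

Answer: 0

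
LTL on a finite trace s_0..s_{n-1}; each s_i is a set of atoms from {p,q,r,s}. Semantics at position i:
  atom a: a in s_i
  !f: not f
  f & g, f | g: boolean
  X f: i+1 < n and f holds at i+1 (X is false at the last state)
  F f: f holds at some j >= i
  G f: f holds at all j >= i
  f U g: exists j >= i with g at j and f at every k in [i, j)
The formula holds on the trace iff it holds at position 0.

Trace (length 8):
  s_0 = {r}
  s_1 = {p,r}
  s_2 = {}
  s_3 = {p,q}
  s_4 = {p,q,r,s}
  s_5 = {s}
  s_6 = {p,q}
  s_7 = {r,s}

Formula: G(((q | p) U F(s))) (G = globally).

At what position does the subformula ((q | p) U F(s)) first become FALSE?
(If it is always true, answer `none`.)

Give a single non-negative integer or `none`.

Answer: none

Derivation:
s_0={r}: ((q | p) U F(s))=True (q | p)=False q=False p=False F(s)=True s=False
s_1={p,r}: ((q | p) U F(s))=True (q | p)=True q=False p=True F(s)=True s=False
s_2={}: ((q | p) U F(s))=True (q | p)=False q=False p=False F(s)=True s=False
s_3={p,q}: ((q | p) U F(s))=True (q | p)=True q=True p=True F(s)=True s=False
s_4={p,q,r,s}: ((q | p) U F(s))=True (q | p)=True q=True p=True F(s)=True s=True
s_5={s}: ((q | p) U F(s))=True (q | p)=False q=False p=False F(s)=True s=True
s_6={p,q}: ((q | p) U F(s))=True (q | p)=True q=True p=True F(s)=True s=False
s_7={r,s}: ((q | p) U F(s))=True (q | p)=False q=False p=False F(s)=True s=True
G(((q | p) U F(s))) holds globally = True
No violation — formula holds at every position.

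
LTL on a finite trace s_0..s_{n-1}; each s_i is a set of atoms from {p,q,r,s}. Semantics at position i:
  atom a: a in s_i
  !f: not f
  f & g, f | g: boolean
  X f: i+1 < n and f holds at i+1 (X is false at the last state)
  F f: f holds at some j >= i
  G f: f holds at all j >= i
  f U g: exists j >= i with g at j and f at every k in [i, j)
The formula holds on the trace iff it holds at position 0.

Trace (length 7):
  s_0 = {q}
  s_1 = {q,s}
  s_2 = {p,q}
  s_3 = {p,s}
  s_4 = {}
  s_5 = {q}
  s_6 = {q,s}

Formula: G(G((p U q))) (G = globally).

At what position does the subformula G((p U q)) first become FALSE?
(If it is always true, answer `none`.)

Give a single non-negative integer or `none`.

Answer: 0

Derivation:
s_0={q}: G((p U q))=False (p U q)=True p=False q=True
s_1={q,s}: G((p U q))=False (p U q)=True p=False q=True
s_2={p,q}: G((p U q))=False (p U q)=True p=True q=True
s_3={p,s}: G((p U q))=False (p U q)=False p=True q=False
s_4={}: G((p U q))=False (p U q)=False p=False q=False
s_5={q}: G((p U q))=True (p U q)=True p=False q=True
s_6={q,s}: G((p U q))=True (p U q)=True p=False q=True
G(G((p U q))) holds globally = False
First violation at position 0.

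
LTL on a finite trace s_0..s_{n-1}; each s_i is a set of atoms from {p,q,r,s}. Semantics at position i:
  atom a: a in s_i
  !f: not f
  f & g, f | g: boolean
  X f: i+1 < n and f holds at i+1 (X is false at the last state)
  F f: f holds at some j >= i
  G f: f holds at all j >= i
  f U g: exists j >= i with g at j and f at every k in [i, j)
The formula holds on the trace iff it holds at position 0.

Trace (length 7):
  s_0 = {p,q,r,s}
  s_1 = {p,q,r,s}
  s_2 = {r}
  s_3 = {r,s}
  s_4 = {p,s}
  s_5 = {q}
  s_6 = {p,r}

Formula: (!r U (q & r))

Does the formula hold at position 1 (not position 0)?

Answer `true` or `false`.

Answer: true

Derivation:
s_0={p,q,r,s}: (!r U (q & r))=True !r=False r=True (q & r)=True q=True
s_1={p,q,r,s}: (!r U (q & r))=True !r=False r=True (q & r)=True q=True
s_2={r}: (!r U (q & r))=False !r=False r=True (q & r)=False q=False
s_3={r,s}: (!r U (q & r))=False !r=False r=True (q & r)=False q=False
s_4={p,s}: (!r U (q & r))=False !r=True r=False (q & r)=False q=False
s_5={q}: (!r U (q & r))=False !r=True r=False (q & r)=False q=True
s_6={p,r}: (!r U (q & r))=False !r=False r=True (q & r)=False q=False
Evaluating at position 1: result = True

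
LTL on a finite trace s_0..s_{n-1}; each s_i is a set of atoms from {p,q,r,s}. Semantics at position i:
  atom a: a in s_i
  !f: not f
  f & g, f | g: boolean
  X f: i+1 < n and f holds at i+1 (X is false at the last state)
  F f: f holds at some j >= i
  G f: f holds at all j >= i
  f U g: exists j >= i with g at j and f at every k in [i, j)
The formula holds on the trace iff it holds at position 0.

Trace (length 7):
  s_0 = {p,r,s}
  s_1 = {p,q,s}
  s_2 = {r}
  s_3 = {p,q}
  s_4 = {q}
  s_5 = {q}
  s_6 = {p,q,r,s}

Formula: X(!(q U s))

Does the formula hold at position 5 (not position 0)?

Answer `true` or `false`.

Answer: false

Derivation:
s_0={p,r,s}: X(!(q U s))=False !(q U s)=False (q U s)=True q=False s=True
s_1={p,q,s}: X(!(q U s))=True !(q U s)=False (q U s)=True q=True s=True
s_2={r}: X(!(q U s))=False !(q U s)=True (q U s)=False q=False s=False
s_3={p,q}: X(!(q U s))=False !(q U s)=False (q U s)=True q=True s=False
s_4={q}: X(!(q U s))=False !(q U s)=False (q U s)=True q=True s=False
s_5={q}: X(!(q U s))=False !(q U s)=False (q U s)=True q=True s=False
s_6={p,q,r,s}: X(!(q U s))=False !(q U s)=False (q U s)=True q=True s=True
Evaluating at position 5: result = False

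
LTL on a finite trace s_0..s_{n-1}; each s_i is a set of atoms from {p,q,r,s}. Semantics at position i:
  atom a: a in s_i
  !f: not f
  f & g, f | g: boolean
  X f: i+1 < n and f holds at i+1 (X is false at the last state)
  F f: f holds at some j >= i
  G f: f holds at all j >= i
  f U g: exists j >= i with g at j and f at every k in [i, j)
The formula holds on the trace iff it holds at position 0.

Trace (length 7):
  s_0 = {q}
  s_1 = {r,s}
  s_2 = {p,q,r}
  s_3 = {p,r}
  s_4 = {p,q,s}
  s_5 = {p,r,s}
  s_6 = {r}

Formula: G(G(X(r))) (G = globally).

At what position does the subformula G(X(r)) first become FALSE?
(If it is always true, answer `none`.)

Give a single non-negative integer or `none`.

Answer: 0

Derivation:
s_0={q}: G(X(r))=False X(r)=True r=False
s_1={r,s}: G(X(r))=False X(r)=True r=True
s_2={p,q,r}: G(X(r))=False X(r)=True r=True
s_3={p,r}: G(X(r))=False X(r)=False r=True
s_4={p,q,s}: G(X(r))=False X(r)=True r=False
s_5={p,r,s}: G(X(r))=False X(r)=True r=True
s_6={r}: G(X(r))=False X(r)=False r=True
G(G(X(r))) holds globally = False
First violation at position 0.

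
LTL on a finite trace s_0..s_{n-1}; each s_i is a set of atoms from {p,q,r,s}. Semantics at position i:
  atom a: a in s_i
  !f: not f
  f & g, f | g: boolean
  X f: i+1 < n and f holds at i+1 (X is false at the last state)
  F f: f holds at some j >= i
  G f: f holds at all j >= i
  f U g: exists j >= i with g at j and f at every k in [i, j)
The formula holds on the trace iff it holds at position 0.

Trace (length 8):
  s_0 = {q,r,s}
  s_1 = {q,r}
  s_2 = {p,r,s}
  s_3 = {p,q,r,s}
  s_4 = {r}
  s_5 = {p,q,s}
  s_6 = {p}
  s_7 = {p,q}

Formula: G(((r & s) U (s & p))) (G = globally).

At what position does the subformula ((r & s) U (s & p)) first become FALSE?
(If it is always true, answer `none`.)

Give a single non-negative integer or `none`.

Answer: 0

Derivation:
s_0={q,r,s}: ((r & s) U (s & p))=False (r & s)=True r=True s=True (s & p)=False p=False
s_1={q,r}: ((r & s) U (s & p))=False (r & s)=False r=True s=False (s & p)=False p=False
s_2={p,r,s}: ((r & s) U (s & p))=True (r & s)=True r=True s=True (s & p)=True p=True
s_3={p,q,r,s}: ((r & s) U (s & p))=True (r & s)=True r=True s=True (s & p)=True p=True
s_4={r}: ((r & s) U (s & p))=False (r & s)=False r=True s=False (s & p)=False p=False
s_5={p,q,s}: ((r & s) U (s & p))=True (r & s)=False r=False s=True (s & p)=True p=True
s_6={p}: ((r & s) U (s & p))=False (r & s)=False r=False s=False (s & p)=False p=True
s_7={p,q}: ((r & s) U (s & p))=False (r & s)=False r=False s=False (s & p)=False p=True
G(((r & s) U (s & p))) holds globally = False
First violation at position 0.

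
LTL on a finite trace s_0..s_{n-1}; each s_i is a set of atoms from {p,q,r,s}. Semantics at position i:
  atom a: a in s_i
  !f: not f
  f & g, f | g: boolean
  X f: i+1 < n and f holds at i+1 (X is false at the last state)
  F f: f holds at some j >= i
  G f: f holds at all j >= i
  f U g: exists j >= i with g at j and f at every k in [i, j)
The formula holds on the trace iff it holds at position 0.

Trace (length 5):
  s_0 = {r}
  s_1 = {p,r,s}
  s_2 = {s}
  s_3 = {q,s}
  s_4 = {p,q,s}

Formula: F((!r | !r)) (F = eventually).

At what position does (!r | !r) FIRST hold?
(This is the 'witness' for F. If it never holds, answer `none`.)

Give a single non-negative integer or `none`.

Answer: 2

Derivation:
s_0={r}: (!r | !r)=False !r=False r=True
s_1={p,r,s}: (!r | !r)=False !r=False r=True
s_2={s}: (!r | !r)=True !r=True r=False
s_3={q,s}: (!r | !r)=True !r=True r=False
s_4={p,q,s}: (!r | !r)=True !r=True r=False
F((!r | !r)) holds; first witness at position 2.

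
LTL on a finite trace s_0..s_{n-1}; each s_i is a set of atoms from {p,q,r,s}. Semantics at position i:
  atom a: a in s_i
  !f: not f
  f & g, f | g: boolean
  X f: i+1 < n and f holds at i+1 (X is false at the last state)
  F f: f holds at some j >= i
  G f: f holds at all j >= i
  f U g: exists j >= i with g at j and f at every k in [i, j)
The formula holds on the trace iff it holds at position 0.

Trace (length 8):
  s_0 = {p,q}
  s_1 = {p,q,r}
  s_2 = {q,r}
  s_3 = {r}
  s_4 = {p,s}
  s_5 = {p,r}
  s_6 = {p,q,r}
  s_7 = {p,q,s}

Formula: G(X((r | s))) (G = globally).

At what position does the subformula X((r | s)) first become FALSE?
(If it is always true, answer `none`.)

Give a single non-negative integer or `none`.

Answer: 7

Derivation:
s_0={p,q}: X((r | s))=True (r | s)=False r=False s=False
s_1={p,q,r}: X((r | s))=True (r | s)=True r=True s=False
s_2={q,r}: X((r | s))=True (r | s)=True r=True s=False
s_3={r}: X((r | s))=True (r | s)=True r=True s=False
s_4={p,s}: X((r | s))=True (r | s)=True r=False s=True
s_5={p,r}: X((r | s))=True (r | s)=True r=True s=False
s_6={p,q,r}: X((r | s))=True (r | s)=True r=True s=False
s_7={p,q,s}: X((r | s))=False (r | s)=True r=False s=True
G(X((r | s))) holds globally = False
First violation at position 7.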